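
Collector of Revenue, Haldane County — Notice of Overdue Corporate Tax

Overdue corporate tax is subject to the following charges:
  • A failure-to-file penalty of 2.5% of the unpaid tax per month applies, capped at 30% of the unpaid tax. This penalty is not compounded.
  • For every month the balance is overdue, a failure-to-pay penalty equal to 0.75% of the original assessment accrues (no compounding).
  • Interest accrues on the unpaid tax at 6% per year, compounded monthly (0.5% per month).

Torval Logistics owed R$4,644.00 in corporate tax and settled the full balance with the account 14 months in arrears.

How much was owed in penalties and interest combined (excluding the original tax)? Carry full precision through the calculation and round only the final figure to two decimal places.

R$2,216.68

Failure-to-file: 14 × 2.5% × R$4,644.00 = R$1,625.40, capped at 30% × R$4,644.00 = R$1,393.20
Failure-to-pay penalty: 14 × 0.75% × R$4,644.00 = R$487.62
Interest: R$4,644.00 × ((1 + 0.005)^14 − 1) = R$4,644.00 × 0.0723211… = R$335.8593…
Penalties + interest = R$1,880.8200 + R$335.8593… = R$2,216.68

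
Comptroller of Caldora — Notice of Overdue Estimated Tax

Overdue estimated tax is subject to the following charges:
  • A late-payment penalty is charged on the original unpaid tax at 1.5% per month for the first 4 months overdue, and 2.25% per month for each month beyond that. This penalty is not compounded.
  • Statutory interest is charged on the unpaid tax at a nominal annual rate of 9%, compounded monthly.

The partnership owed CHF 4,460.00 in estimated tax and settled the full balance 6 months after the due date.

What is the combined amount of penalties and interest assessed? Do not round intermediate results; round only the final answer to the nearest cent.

Penalty, months 1–4: 4 × 1.5% × CHF 4,460.00 = CHF 267.60
Penalty, months 5–6: 2 × 2.25% × CHF 4,460.00 = CHF 200.70
Interest (9%/yr ÷ 12 = 0.75%/month): CHF 4,460.00 × ((1 + 0.0075)^6 − 1) = CHF 204.5010…
Penalties + interest = CHF 468.3000 + CHF 204.5010… = CHF 672.80

CHF 672.80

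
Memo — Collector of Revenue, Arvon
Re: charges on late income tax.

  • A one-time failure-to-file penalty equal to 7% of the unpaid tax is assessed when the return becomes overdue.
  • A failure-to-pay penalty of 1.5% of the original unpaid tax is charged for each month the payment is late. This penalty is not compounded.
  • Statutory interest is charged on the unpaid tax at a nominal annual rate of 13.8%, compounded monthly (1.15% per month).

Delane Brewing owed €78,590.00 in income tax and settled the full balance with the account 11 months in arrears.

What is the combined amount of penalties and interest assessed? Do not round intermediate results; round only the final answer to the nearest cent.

Failure-to-file penalty: 7% × €78,590.00 = €5,501.30
Failure-to-pay penalty = 1.5% × €78,590.00 × 11 mo = €12,967.35
Interest: €78,590.00 × ((1 + 0.0115)^11 − 1) = €78,590.00 × 0.1340306… = €10,533.4617…
Penalties + interest = €18,468.6500 + €10,533.4617… = €29,002.11

€29,002.11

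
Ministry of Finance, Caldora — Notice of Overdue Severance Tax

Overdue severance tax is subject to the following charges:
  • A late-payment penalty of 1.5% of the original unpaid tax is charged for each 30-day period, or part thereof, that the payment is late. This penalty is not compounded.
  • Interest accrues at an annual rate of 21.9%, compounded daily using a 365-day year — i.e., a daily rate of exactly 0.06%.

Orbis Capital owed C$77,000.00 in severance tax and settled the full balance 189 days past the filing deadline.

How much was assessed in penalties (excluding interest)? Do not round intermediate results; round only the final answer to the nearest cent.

C$8,085.00

Penalty periods: ⌈189/30⌉ = 7; penalty = 7 × 1.5% × C$77,000.00 = C$8,085.00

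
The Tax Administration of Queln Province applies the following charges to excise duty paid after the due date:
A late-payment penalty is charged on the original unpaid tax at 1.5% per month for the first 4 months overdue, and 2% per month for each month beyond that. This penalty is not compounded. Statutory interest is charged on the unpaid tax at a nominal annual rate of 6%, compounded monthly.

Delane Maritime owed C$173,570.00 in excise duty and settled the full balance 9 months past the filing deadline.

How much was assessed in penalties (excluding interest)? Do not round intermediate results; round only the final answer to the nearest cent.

Penalty, months 1–4: 4 × 1.5% × C$173,570.00 = C$10,414.20
Penalty, months 5–9: 5 × 2% × C$173,570.00 = C$17,357.00
Total penalty = C$10,414.20 + C$17,357.00 = C$27,771.20

C$27,771.20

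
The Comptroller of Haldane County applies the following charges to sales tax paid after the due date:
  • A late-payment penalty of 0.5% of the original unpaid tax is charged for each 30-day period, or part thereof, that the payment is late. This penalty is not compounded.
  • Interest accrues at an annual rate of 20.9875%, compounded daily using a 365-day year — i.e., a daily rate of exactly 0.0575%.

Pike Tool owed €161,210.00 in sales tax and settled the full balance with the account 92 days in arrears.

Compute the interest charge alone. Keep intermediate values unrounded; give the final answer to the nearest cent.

Interest: €161,210.00 × ((1 + 0.000575)^92 − 1) = €161,210.00 × 0.05430818… = €8,755.0215…

€8,755.02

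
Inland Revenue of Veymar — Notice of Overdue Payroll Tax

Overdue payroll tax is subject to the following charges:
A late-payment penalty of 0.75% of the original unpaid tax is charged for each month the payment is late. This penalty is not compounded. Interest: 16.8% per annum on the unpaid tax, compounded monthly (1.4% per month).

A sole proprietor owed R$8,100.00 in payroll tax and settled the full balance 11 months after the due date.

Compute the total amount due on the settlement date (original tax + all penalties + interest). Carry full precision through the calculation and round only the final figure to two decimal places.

Late-payment penalty: 11 × 0.75% × R$8,100.00 = R$668.25
Interest: R$8,100.00 × ((1 + 0.014)^11 − 1) = R$8,100.00 × 0.1652457… = R$1,338.4901…
Total = R$8,100.00 + R$668.2500 + R$1,338.4901… = R$10,106.74

R$10,106.74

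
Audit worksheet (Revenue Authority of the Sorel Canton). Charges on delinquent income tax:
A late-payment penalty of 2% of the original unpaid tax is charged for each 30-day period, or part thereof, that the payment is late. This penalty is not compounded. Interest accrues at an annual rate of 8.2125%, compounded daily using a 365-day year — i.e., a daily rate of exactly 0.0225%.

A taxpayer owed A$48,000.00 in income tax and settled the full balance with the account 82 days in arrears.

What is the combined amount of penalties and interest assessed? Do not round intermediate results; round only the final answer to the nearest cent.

Penalty periods: ⌈82/30⌉ = 3; penalty = 3 × 2% × A$48,000.00 = A$2,880.00
Interest: A$48,000.00 × ((1 + 0.000225)^82 − 1) = A$48,000.00 × 0.01861914… = A$893.7187…
Penalties + interest = A$2,880.0000 + A$893.7187… = A$3,773.72

A$3,773.72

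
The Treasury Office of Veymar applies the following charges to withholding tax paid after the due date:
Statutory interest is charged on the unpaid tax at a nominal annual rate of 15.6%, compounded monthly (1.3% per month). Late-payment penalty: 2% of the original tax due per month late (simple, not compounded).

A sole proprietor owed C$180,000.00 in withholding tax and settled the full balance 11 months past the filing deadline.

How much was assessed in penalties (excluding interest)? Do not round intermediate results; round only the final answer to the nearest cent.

Late-payment penalty = 2% × C$180,000.00 × 11 mo = C$39,600.00

C$39,600.00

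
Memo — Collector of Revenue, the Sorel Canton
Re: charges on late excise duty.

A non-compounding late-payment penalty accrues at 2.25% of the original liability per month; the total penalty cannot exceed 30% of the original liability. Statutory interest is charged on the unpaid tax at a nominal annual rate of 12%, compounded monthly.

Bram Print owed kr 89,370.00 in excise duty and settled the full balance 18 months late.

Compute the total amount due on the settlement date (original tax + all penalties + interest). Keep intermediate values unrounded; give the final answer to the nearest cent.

Penalty (uncapped): 18 × 2.25% × kr 89,370.00 = kr 36,194.85; cap = 30% × kr 89,370.00 = kr 26,811.00 → penalty = kr 26,811.00
Interest (12%/yr ÷ 12 = 1%/month): kr 89,370.00 × ((1 + 0.01)^18 − 1) = kr 17,529.6999…
Total = kr 89,370.00 + kr 26,811.0000 + kr 17,529.6999… = kr 133,710.70

kr 133,710.70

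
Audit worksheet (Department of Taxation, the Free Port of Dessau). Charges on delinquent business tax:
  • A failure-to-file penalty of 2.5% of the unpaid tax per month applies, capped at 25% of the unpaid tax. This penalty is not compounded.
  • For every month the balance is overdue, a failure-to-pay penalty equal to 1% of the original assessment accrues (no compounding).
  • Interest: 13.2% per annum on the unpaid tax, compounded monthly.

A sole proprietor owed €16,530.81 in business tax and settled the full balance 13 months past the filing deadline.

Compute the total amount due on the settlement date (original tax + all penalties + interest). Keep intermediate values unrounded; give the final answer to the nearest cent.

Failure-to-file: 13 × 2.5% × €16,530.81 = €5,372.51…, capped at 25% × €16,530.81 = €4,132.70…
Failure-to-pay penalty: 13 × 1% × €16,530.81 = €2,149.01…
Interest (13.2%/yr ÷ 12 = 1.1%/month): €16,530.81 × ((1 + 0.011)^13 − 1) = €2,526.3929…
Total = €16,530.81 + €6,281.7078 + €2,526.3929… = €25,338.91

€25,338.91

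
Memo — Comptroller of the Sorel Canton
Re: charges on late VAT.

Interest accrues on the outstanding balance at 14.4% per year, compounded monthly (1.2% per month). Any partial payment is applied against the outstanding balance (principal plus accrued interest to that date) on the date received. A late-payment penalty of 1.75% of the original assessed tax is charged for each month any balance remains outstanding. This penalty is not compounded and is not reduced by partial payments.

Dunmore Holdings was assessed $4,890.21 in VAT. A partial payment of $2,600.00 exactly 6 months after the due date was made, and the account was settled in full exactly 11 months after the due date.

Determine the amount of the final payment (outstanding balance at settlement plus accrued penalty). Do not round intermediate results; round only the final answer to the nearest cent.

Balance at month 6: $4,890.2100 × (1 + 0.012)^6 = $5,253.0385…
After $2,600.00 payment: $5,253.0385… − $2,600.00 = $2,653.0385…
Balance at month 11: $2,653.0385… × (1 + 0.012)^5 = $2,816.0873…
Penalty: 11 × 1.75% × $4,890.21 = $941.37…
Final settlement = outstanding balance + penalty = $2,816.0873… + $941.37… = $3,757.45

$3,757.45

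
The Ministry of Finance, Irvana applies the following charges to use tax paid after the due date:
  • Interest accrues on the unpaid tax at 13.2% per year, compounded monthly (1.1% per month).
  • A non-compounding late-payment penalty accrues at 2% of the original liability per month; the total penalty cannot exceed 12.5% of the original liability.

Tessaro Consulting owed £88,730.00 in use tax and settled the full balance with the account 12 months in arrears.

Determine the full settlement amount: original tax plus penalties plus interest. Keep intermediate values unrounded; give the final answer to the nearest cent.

Penalty (uncapped): 12 × 2% × £88,730.00 = £21,295.20; cap = 12.5% × £88,730.00 = £11,091.25 → penalty = £11,091.25
Interest: £88,730.00 × ((1 + 0.011)^12 − 1) = £88,730.00 × 0.1402862… = £12,447.5942…
Total = £88,730.00 + £11,091.2500 + £12,447.5942… = £112,268.84

£112,268.84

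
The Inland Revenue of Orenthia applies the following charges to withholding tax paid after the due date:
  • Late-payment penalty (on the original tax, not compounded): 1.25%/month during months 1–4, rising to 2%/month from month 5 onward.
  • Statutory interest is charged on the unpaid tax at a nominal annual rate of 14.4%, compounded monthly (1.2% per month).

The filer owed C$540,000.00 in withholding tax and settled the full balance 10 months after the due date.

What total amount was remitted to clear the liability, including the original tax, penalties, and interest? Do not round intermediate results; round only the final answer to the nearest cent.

Penalty, months 1–4: 4 × 1.25% × C$540,000.00 = C$27,000.00
Penalty, months 5–10: 6 × 2% × C$540,000.00 = C$64,800.00
Interest: C$540,000.00 × ((1 + 0.012)^10 − 1) = C$540,000.00 × 0.1266918… = C$68,413.5601…
Total = C$540,000.00 + C$91,800.0000 + C$68,413.5601… = C$700,213.56

C$700,213.56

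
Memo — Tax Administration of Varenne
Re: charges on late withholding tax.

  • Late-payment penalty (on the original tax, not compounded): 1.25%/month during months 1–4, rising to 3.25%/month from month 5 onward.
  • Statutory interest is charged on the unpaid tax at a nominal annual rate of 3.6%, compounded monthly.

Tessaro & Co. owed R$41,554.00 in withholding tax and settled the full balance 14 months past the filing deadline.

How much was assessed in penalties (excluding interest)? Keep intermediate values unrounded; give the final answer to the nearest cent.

R$15,582.75

Penalty, months 1–4: 4 × 1.25% × R$41,554.00 = R$2,077.70
Penalty, months 5–14: 10 × 3.25% × R$41,554.00 = R$13,505.05
Total penalty = R$2,077.70 + R$13,505.05 = R$15,582.75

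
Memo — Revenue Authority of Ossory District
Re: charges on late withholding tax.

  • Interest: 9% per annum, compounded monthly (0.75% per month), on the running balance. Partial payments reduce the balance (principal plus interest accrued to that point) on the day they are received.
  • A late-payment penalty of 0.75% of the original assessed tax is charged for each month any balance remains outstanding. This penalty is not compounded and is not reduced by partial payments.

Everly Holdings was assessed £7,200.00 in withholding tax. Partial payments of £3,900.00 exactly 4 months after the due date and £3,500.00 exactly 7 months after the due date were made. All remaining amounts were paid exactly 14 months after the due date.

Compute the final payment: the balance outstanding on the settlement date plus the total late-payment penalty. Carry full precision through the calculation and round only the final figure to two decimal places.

£859.48

Balance at month 4: £7,200.0000 × (1 + 0.0075)^4 = £7,418.4422…
After £3,900.00 payment: £7,418.4422… − £3,900.00 = £3,518.4422…
Balance at month 7: £3,518.4422… × (1 + 0.0075)^3 = £3,598.2023…
After £3,500.00 payment: £3,598.2023… − £3,500.00 = £98.2023…
Balance at month 14: £98.2023… × (1 + 0.0075)^7 = £103.4754…
Penalty: 14 × 0.75% × £7,200.00 = £756.00
Final settlement = outstanding balance + penalty = £103.4754… + £756.00 = £859.48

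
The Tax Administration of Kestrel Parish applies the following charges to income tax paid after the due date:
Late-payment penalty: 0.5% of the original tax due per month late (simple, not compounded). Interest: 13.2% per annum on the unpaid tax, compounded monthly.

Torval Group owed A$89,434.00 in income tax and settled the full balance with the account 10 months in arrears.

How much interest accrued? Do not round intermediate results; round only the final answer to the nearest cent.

A$10,339.27

Interest (13.2%/yr ÷ 12 = 1.1%/month): A$89,434.00 × ((1 + 0.011)^10 − 1) = A$10,339.2712…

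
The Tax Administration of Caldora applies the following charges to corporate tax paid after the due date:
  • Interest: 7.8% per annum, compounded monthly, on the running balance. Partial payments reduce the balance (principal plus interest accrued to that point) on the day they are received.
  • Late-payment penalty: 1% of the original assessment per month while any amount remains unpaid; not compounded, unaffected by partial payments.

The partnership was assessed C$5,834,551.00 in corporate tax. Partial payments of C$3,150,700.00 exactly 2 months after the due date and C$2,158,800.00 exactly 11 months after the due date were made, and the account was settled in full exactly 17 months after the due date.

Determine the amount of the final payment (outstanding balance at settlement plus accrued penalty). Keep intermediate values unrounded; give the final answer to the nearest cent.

Monthly rate = 7.8% ÷ 12 = 0.65%
Balance at month 2: C$5,834,551.0000 × (1 + 0.0065)^2 = C$5,910,646.6728…
After C$3,150,700.00 payment: C$5,910,646.6728… − C$3,150,700.00 = C$2,759,946.6728…
Balance at month 11: C$2,759,946.6728… × (1 + 0.0065)^9 = C$2,925,665.7247…
After C$2,158,800.00 payment: C$2,925,665.7247… − C$2,158,800.00 = C$766,865.7247…
Balance at month 17: C$766,865.7247… × (1 + 0.0065)^6 = C$797,263.7217…
Penalty: 17 × 1% × C$5,834,551.00 = C$991,873.67
Final settlement = outstanding balance + penalty = C$797,263.7217… + C$991,873.67 = C$1,789,137.39

C$1,789,137.39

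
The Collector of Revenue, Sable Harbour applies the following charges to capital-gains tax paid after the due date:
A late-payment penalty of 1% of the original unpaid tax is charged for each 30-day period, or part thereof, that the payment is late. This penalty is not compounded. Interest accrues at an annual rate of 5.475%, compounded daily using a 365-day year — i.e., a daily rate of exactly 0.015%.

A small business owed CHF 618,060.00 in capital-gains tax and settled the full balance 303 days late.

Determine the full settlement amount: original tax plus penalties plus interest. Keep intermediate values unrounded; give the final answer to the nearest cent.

CHF 714,783.37

Penalty periods: ⌈303/30⌉ = 11; penalty = 11 × 1% × CHF 618,060.00 = CHF 67,986.60
Interest: CHF 618,060.00 × ((1 + 0.00015)^303 − 1) = CHF 618,060.00 × 0.04649511… = CHF 28,736.7686…
Total = CHF 618,060.00 + CHF 67,986.6000 + CHF 28,736.7686… = CHF 714,783.37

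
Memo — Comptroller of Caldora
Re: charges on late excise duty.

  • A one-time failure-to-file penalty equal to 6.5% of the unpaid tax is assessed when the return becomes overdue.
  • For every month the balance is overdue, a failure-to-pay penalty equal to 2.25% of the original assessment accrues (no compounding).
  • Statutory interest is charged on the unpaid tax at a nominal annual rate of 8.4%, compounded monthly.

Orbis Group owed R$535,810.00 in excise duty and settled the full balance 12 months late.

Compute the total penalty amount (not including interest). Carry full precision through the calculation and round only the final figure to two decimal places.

R$179,496.35

Failure-to-file penalty: 6.5% × R$535,810.00 = R$34,827.65
Failure-to-pay penalty: 12 × 2.25% × R$535,810.00 = R$144,668.70
Total penalty = R$34,827.65 + R$144,668.70 = R$179,496.35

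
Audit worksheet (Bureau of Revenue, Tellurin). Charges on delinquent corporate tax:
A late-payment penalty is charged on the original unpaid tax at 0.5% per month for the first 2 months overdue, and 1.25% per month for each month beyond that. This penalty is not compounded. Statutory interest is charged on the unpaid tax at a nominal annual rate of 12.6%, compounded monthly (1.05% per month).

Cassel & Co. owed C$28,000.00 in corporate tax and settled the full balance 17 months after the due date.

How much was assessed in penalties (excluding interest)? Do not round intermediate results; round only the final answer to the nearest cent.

C$5,530.00

Penalty, months 1–2: 2 × 0.5% × C$28,000.00 = C$280.00
Penalty, months 3–17: 15 × 1.25% × C$28,000.00 = C$5,250.00
Total penalty = C$280.00 + C$5,250.00 = C$5,530.00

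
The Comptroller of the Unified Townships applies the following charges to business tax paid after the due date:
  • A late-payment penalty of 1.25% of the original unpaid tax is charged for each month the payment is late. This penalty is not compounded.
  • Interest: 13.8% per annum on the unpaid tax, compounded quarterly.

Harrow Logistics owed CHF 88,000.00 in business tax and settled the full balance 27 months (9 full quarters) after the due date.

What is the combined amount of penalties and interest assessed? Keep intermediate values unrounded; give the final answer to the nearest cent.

CHF 61,114.52

Late-payment penalty: 27 × 1.25% × CHF 88,000.00 = CHF 29,700.00
Interest (13.8%/yr ÷ 4 = 3.45%/quarter): CHF 88,000.00 × ((1 + 0.0345)^9 − 1) = CHF 31,414.5172…
Penalties + interest = CHF 29,700.0000 + CHF 31,414.5172… = CHF 61,114.52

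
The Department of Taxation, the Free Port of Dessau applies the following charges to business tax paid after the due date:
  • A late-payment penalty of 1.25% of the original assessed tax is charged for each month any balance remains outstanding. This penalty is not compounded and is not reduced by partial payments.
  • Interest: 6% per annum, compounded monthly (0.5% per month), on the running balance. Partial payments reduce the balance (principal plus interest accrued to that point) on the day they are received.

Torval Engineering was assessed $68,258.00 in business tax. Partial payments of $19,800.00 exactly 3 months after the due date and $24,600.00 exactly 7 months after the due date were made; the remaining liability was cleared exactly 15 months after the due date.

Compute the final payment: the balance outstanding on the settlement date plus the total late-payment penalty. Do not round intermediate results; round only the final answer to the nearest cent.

Balance at month 3: $68,258.0000 × (1 + 0.005)^3 = $69,286.9979…
After $19,800.00 payment: $69,286.9979… − $19,800.00 = $49,486.9979…
Balance at month 7: $49,486.9979… × (1 + 0.005)^4 = $50,484.1857…
After $24,600.00 payment: $50,484.1857… − $24,600.00 = $25,884.1857…
Balance at month 15: $25,884.1857… × (1 + 0.005)^8 = $26,937.8543…
Penalty: 15 × 1.25% × $68,258.00 = $12,798.38…
Final settlement = outstanding balance + penalty = $26,937.8543… + $12,798.38… = $39,736.23

$39,736.23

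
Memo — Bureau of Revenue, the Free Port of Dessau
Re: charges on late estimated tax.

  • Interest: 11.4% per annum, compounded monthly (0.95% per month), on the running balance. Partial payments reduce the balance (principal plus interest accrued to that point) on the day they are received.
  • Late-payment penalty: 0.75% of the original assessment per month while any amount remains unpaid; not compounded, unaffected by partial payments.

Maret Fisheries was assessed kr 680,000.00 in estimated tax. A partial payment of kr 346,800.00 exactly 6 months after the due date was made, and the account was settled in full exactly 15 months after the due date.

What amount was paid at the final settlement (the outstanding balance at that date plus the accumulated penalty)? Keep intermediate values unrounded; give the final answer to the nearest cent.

Balance at month 6: kr 680,000.0000 × (1 + 0.0095)^6 = kr 719,692.2937…
After kr 346,800.00 payment: kr 719,692.2937… − kr 346,800.00 = kr 372,892.2937…
Balance at month 15: kr 372,892.2937… × (1 + 0.0095)^9 = kr 406,013.3537…
Penalty: 15 × 0.75% × kr 680,000.00 = kr 76,500.00
Final settlement = outstanding balance + penalty = kr 406,013.3537… + kr 76,500.00 = kr 482,513.35

kr 482,513.35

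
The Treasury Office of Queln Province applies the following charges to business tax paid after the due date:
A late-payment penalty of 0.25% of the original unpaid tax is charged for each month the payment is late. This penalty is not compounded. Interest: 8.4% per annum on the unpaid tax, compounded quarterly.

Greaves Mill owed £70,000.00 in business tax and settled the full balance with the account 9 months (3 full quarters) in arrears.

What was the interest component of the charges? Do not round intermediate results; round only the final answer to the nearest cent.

£4,503.26

Interest (8.4%/yr ÷ 4 = 2.1%/quarter): £70,000.00 × ((1 + 0.021)^3 − 1) = £4,503.2583…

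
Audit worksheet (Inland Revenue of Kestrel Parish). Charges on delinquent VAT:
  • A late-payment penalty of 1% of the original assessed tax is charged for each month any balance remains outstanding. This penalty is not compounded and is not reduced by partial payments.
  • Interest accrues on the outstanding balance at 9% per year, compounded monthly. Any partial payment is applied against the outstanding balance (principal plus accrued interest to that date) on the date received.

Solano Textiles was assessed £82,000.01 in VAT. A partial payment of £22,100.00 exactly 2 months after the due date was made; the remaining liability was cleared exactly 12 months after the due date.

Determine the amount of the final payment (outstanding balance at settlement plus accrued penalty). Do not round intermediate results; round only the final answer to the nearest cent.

Monthly rate = 9% ÷ 12 = 0.75%
Balance at month 2: £82,000.0100 × (1 + 0.0075)^2 = £83,234.6227…
After £22,100.00 payment: £83,234.6227… − £22,100.00 = £61,134.6227…
Balance at month 12: £61,134.6227… × (1 + 0.0075)^10 = £65,877.6023…
Penalty: 12 × 1% × £82,000.01 = £9,840.00…
Final settlement = outstanding balance + penalty = £65,877.6023… + £9,840.00… = £75,717.60

£75,717.60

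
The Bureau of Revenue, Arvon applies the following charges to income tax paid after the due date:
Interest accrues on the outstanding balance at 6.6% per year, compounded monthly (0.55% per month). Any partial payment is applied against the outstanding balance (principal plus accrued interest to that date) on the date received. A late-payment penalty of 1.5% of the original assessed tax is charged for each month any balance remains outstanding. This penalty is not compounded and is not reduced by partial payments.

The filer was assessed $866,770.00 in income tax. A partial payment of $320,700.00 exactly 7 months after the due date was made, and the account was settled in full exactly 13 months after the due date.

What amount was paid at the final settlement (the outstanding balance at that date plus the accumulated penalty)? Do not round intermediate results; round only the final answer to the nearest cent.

Balance at month 7: $866,770.0000 × (1 + 0.0055)^7 = $900,696.3358…
After $320,700.00 payment: $900,696.3358… − $320,700.00 = $579,996.3358…
Balance at month 13: $579,996.3358… × (1 + 0.0055)^6 = $599,401.3261…
Penalty: 13 × 1.5% × $866,770.00 = $169,020.15
Final settlement = outstanding balance + penalty = $599,401.3261… + $169,020.15 = $768,421.48

$768,421.48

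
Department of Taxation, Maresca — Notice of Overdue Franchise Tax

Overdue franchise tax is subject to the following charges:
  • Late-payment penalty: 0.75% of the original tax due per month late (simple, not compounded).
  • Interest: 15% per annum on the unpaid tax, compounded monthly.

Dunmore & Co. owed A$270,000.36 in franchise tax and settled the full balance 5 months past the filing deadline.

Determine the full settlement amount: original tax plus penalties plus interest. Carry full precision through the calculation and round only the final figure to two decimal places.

A$297,427.58

Late-payment penalty: 5 × 0.75% × A$270,000.36 = A$10,125.01…
Interest (15%/yr ÷ 12 = 1.25%/month): A$270,000.36 × ((1 + 0.0125)^5 − 1) = A$17,302.2045…
Total = A$270,000.36 + A$10,125.0135 + A$17,302.2045… = A$297,427.58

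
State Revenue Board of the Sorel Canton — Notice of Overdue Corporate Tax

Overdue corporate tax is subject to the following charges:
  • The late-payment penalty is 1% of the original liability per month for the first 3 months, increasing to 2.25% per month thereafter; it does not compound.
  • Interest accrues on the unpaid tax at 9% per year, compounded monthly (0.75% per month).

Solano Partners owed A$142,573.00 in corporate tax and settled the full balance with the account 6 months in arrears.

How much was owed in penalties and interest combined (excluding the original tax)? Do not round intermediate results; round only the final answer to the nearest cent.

Penalty, months 1–3: 3 × 1% × A$142,573.00 = A$4,277.19
Penalty, months 4–6: 3 × 2.25% × A$142,573.00 = A$9,623.68…
Interest: A$142,573.00 × ((1 + 0.0075)^6 − 1) = A$142,573.00 × 0.0458522… = A$6,537.2907…
Penalties + interest = A$13,900.8675 + A$6,537.2907… = A$20,438.16

A$20,438.16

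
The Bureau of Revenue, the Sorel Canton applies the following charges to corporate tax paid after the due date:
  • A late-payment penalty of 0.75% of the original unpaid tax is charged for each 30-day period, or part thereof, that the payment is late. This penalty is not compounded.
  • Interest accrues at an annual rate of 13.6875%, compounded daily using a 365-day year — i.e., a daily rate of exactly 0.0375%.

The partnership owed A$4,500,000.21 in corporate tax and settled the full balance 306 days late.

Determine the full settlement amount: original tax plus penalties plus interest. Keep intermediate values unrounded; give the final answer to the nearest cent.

Penalty periods: ⌈306/30⌉ = 11; penalty = 11 × 0.75% × A$4,500,000.21 = A$371,250.02…
Interest: A$4,500,000.21 × ((1 + 0.000375)^306 − 1) = A$4,500,000.21 × 0.12156888… = A$547,059.9801…
Total = A$4,500,000.21 + A$371,250.0173… + A$547,059.9801… = A$5,418,310.21

A$5,418,310.21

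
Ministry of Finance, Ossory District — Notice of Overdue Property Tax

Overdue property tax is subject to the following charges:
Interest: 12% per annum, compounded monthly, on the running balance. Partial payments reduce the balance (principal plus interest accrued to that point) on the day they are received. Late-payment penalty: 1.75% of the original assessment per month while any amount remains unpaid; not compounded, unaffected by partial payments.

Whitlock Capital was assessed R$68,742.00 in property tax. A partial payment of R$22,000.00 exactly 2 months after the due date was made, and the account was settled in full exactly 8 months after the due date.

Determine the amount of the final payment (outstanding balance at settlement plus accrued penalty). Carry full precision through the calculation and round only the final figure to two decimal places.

R$60,708.17

Monthly rate = 12% ÷ 12 = 1%
Balance at month 2: R$68,742.0000 × (1 + 0.01)^2 = R$70,123.7142
After R$22,000.00 payment: R$70,123.7142 − R$22,000.00 = R$48,123.7142
Balance at month 8: R$48,123.7142 × (1 + 0.01)^6 = R$51,084.2923…
Penalty: 8 × 1.75% × R$68,742.00 = R$9,623.88
Final settlement = outstanding balance + penalty = R$51,084.2923… + R$9,623.88 = R$60,708.17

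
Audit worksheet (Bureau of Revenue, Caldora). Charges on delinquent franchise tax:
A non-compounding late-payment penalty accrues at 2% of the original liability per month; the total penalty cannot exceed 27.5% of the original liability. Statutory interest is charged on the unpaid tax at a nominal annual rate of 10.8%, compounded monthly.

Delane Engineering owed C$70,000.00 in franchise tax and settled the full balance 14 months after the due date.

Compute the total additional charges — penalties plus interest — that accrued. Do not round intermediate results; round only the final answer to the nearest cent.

C$28,605.01

Penalty (uncapped): 14 × 2% × C$70,000.00 = C$19,600.00; cap = 27.5% × C$70,000.00 = C$19,250.00 → penalty = C$19,250.00
Interest (10.8%/yr ÷ 12 = 0.9%/month): C$70,000.00 × ((1 + 0.009)^14 − 1) = C$9,355.0130…
Penalties + interest = C$19,250.0000 + C$9,355.0130… = C$28,605.01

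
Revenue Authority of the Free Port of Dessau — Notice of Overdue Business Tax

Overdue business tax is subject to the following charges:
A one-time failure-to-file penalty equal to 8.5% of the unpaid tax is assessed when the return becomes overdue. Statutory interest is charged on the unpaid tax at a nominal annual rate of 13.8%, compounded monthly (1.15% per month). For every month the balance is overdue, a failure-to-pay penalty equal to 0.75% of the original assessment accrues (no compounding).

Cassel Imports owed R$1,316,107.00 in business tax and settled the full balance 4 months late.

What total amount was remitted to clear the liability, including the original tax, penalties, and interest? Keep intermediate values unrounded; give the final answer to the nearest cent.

R$1,529,052.59

Failure-to-file penalty: 8.5% × R$1,316,107.00 = R$111,869.10…
Failure-to-pay penalty = 0.75% × R$1,316,107.00 × 4 mo = R$39,483.21
Interest: R$1,316,107.00 × ((1 + 0.0115)^4 − 1) = R$1,316,107.00 × 0.0467996… = R$61,593.2825…
Total = R$1,316,107.00 + R$151,352.3050 + R$61,593.2825… = R$1,529,052.59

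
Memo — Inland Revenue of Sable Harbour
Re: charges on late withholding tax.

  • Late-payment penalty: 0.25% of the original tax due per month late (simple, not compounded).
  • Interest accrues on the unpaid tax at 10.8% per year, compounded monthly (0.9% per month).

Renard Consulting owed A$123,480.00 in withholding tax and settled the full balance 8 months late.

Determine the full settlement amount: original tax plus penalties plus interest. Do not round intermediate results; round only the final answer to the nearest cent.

Late-payment penalty = 0.25% × A$123,480.00 × 8 mo = A$2,469.60
Interest: A$123,480.00 × ((1 + 0.009)^8 − 1) = A$123,480.00 × 0.0743093… = A$9,175.7107…
Total = A$123,480.00 + A$2,469.6000 + A$9,175.7107… = A$135,125.31

A$135,125.31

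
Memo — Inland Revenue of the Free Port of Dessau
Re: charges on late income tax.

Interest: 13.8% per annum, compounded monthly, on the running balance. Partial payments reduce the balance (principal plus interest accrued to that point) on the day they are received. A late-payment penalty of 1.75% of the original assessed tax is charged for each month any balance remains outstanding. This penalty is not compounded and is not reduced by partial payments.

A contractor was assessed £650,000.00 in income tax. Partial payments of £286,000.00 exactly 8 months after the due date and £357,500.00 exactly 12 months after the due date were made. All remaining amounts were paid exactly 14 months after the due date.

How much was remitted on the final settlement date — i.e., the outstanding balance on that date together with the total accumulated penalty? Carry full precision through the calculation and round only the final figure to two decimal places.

£250,014.17

Monthly rate = 13.8% ÷ 12 = 1.15%
Balance at month 8: £650,000.0000 × (1 + 0.0115)^8 = £712,263.1130…
After £286,000.00 payment: £712,263.1130… − £286,000.00 = £426,263.1130…
Balance at month 12: £426,263.1130… × (1 + 0.0115)^4 = £446,212.0566…
After £357,500.00 payment: £446,212.0566… − £357,500.00 = £88,712.0566…
Balance at month 14: £88,712.0566… × (1 + 0.0115)^2 = £90,764.1661…
Penalty: 14 × 1.75% × £650,000.00 = £159,250.00
Final settlement = outstanding balance + penalty = £90,764.1661… + £159,250.00 = £250,014.17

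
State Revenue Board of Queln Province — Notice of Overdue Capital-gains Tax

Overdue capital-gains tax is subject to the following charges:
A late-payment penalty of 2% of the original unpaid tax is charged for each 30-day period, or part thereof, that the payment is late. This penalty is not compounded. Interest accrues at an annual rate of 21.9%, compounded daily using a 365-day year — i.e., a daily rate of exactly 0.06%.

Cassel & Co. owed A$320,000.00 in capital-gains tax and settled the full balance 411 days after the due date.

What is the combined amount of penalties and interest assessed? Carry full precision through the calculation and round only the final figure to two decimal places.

Penalty periods: ⌈411/30⌉ = 14; penalty = 14 × 2% × A$320,000.00 = A$89,600.00
Interest: A$320,000.00 × ((1 + 0.0006)^411 − 1) = A$320,000.00 × 0.27957252… = A$89,463.2048…
Penalties + interest = A$89,600.0000 + A$89,463.2048… = A$179,063.20

A$179,063.20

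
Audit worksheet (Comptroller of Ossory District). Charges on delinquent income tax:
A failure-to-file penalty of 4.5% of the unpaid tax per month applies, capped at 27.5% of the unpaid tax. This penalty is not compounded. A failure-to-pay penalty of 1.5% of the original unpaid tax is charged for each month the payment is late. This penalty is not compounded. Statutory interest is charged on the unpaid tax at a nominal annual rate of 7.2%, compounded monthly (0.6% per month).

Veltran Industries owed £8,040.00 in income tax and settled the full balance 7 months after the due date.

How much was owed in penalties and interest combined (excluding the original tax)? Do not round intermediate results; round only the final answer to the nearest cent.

Failure-to-file: 7 × 4.5% × £8,040.00 = £2,532.60, capped at 27.5% × £8,040.00 = £2,211.00
Failure-to-pay penalty: 7 × 1.5% × £8,040.00 = £844.20
Interest: £8,040.00 × ((1 + 0.006)^7 − 1) = £8,040.00 × 0.0427636… = £343.8194…
Penalties + interest = £3,055.2000 + £343.8194… = £3,399.02

£3,399.02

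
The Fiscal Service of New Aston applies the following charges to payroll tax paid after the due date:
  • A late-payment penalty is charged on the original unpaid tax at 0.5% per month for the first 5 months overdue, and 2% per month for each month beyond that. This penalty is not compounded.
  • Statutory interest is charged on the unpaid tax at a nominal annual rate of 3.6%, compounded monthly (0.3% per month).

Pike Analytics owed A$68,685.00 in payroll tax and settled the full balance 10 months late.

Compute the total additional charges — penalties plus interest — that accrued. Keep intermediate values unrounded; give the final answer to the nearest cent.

Penalty, months 1–5: 5 × 0.5% × A$68,685.00 = A$1,717.13…
Penalty, months 6–10: 5 × 2% × A$68,685.00 = A$6,868.50
Interest: A$68,685.00 × ((1 + 0.003)^10 − 1) = A$68,685.00 × 0.0304083… = A$2,088.5911…
Penalties + interest = A$8,585.6250 + A$2,088.5911… = A$10,674.22

A$10,674.22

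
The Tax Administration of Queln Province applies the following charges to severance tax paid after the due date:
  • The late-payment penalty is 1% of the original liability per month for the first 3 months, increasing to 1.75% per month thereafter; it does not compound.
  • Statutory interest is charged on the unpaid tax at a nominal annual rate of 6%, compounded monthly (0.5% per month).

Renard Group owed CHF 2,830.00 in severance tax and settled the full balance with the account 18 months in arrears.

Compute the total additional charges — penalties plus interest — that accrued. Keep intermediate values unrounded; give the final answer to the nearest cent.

Penalty, months 1–3: 3 × 1% × CHF 2,830.00 = CHF 84.90
Penalty, months 4–18: 15 × 1.75% × CHF 2,830.00 = CHF 742.88…
Interest: CHF 2,830.00 × ((1 + 0.005)^18 − 1) = CHF 2,830.00 × 0.0939289… = CHF 265.8189…
Penalties + interest = CHF 827.7750 + CHF 265.8189… = CHF 1,093.59

CHF 1,093.59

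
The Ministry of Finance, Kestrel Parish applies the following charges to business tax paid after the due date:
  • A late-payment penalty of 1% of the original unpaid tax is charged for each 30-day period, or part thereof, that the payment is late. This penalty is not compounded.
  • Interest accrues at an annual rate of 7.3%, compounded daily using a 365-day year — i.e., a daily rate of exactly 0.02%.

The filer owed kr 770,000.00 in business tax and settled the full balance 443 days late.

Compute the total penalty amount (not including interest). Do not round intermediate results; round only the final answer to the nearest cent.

Penalty periods: ⌈443/30⌉ = 15; penalty = 15 × 1% × kr 770,000.00 = kr 115,500.00

kr 115,500.00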